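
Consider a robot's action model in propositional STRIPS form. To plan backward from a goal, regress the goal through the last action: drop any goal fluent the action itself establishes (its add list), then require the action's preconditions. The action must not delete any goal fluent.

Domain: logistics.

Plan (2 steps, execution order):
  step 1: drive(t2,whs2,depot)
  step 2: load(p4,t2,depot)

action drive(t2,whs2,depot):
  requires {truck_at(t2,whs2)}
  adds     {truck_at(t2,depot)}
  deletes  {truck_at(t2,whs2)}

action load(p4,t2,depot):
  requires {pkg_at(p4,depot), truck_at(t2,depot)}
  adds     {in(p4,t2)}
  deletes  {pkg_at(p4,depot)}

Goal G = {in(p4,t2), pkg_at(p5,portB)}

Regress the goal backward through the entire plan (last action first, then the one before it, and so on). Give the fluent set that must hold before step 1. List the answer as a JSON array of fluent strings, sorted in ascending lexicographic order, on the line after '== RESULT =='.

Work backward from the goal:
  through step 2 (load(p4,t2,depot)): drop {in(p4,t2)}, keep {pkg_at(p5,portB)}, require {pkg_at(p4,depot), truck_at(t2,depot)}
    → {pkg_at(p4,depot), pkg_at(p5,portB), truck_at(t2,depot)}
  through step 1 (drive(t2,whs2,depot)): drop {truck_at(t2,depot)}, keep {pkg_at(p4,depot), pkg_at(p5,portB)}, require {truck_at(t2,whs2)}
    → {pkg_at(p4,depot), pkg_at(p5,portB), truck_at(t2,whs2)}

== RESULT ==
["pkg_at(p4,depot)", "pkg_at(p5,portB)", "truck_at(t2,whs2)"]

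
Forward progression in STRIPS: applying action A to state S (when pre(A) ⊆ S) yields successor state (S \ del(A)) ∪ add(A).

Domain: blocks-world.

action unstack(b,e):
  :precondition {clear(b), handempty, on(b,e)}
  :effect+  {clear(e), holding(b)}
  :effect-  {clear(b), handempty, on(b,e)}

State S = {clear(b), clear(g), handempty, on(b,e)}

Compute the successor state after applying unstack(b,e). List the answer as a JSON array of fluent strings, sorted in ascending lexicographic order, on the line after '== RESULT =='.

Compute (S \ del) ∪ add:
  pre ⊆ S: {clear(b), handempty, on(b,e)} ⊆ S  — applicable
  S \ del = {clear(g)}
  ∪ add   = {clear(e), clear(g), holding(b)}

== RESULT ==
["clear(e)", "clear(g)", "holding(b)"]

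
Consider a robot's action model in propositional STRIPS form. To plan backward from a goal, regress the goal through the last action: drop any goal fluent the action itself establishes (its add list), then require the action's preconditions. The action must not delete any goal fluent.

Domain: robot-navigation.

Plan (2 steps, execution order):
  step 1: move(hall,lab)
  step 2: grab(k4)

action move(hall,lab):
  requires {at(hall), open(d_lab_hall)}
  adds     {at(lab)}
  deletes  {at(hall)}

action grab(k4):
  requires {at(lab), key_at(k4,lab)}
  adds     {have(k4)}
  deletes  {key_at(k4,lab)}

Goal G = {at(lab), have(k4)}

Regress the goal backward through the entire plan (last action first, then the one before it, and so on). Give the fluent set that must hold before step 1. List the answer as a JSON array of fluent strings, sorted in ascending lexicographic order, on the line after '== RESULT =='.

Work backward from the goal:
  through step 2 (grab(k4)): drop {have(k4)}, keep {at(lab)}, require {at(lab), key_at(k4,lab)}
    → {at(lab), key_at(k4,lab)}
  through step 1 (move(hall,lab)): drop {at(lab)}, keep {key_at(k4,lab)}, require {at(hall), open(d_lab_hall)}
    → {at(hall), key_at(k4,lab), open(d_lab_hall)}

== RESULT ==
["at(hall)", "key_at(k4,lab)", "open(d_lab_hall)"]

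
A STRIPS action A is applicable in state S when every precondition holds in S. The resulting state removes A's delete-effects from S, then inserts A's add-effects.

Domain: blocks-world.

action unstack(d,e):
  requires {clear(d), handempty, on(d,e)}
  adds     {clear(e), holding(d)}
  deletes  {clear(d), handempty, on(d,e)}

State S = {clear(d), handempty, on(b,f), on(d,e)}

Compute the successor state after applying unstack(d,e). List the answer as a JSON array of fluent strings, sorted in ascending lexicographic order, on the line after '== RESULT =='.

Compute (S \ del) ∪ add:
  pre ⊆ S: {clear(d), handempty, on(d,e)} ⊆ S  — applicable
  S \ del = {on(b,f)}
  ∪ add   = {clear(e), holding(d), on(b,f)}

== RESULT ==
["clear(e)", "holding(d)", "on(b,f)"]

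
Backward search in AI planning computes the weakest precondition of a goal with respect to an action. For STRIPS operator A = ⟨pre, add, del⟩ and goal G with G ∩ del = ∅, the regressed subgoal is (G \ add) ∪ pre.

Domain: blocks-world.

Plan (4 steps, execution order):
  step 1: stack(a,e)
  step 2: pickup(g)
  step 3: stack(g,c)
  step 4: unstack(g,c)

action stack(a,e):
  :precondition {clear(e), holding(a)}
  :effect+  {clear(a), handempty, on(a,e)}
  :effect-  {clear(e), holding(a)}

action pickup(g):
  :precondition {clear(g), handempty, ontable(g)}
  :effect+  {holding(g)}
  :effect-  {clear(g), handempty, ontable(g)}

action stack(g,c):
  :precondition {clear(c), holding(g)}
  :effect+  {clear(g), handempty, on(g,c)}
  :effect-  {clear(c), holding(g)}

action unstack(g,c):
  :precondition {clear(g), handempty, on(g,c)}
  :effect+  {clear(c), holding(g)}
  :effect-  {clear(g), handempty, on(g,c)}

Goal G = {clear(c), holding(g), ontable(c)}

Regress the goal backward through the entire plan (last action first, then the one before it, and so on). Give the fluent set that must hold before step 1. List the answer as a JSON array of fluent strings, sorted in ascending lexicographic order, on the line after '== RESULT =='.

Regress step by step:
  through step 4 (unstack(g,c)): drop {clear(c), holding(g)}, keep {ontable(c)}, require {clear(g), handempty, on(g,c)}
    → {clear(g), handempty, on(g,c), ontable(c)}
  through step 3 (stack(g,c)): drop {clear(g), handempty, on(g,c)}, keep {ontable(c)}, require {clear(c), holding(g)}
    → {clear(c), holding(g), ontable(c)}
  through step 2 (pickup(g)): drop {holding(g)}, keep {clear(c), ontable(c)}, require {clear(g), handempty, ontable(g)}
    → {clear(c), clear(g), handempty, ontable(c), ontable(g)}
  through step 1 (stack(a,e)): drop {handempty}, keep {clear(c), clear(g), ontable(c), ontable(g)}, require {clear(e), holding(a)}
    → {clear(c), clear(e), clear(g), holding(a), ontable(c), ontable(g)}

== RESULT ==
["clear(c)", "clear(e)", "clear(g)", "holding(a)", "ontable(c)", "ontable(g)"]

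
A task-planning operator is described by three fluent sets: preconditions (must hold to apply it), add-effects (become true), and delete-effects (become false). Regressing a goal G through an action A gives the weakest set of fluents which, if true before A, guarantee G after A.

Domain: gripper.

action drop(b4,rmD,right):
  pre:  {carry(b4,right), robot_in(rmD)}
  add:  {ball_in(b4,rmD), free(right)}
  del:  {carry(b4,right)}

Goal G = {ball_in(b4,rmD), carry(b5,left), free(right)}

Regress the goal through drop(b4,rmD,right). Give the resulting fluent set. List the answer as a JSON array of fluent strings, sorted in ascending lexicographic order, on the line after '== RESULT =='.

Regress:
  G ∩ del = {}  (empty — regression defined)
  G \ add = {ball_in(b4,rmD), carry(b5,left), free(right)} \ {ball_in(b4,rmD), free(right)} = {carry(b5,left)}
  ∪ pre   = {carry(b5,left)} ∪ {carry(b4,right), robot_in(rmD)}
          = {carry(b4,right), carry(b5,left), robot_in(rmD)}

== RESULT ==
["carry(b4,right)", "carry(b5,left)", "robot_in(rmD)"]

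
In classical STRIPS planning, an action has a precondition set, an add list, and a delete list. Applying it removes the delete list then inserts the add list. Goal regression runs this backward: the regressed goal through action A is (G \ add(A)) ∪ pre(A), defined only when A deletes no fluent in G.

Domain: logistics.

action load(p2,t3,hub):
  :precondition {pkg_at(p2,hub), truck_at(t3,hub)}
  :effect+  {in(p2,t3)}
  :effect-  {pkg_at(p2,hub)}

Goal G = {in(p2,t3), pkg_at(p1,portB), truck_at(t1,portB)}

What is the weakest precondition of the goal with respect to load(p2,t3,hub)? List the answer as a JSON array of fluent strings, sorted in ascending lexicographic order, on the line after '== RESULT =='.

Compute (G \ add) ∪ pre:
  G ∩ del = {}  (empty — regression defined)
  G \ add = {in(p2,t3), pkg_at(p1,portB), truck_at(t1,portB)} \ {in(p2,t3)} = {pkg_at(p1,portB), truck_at(t1,portB)}
  ∪ pre   = {pkg_at(p1,portB), truck_at(t1,portB)} ∪ {pkg_at(p2,hub), truck_at(t3,hub)}
          = {pkg_at(p1,portB), pkg_at(p2,hub), truck_at(t1,portB), truck_at(t3,hub)}

== RESULT ==
["pkg_at(p1,portB)", "pkg_at(p2,hub)", "truck_at(t1,portB)", "truck_at(t3,hub)"]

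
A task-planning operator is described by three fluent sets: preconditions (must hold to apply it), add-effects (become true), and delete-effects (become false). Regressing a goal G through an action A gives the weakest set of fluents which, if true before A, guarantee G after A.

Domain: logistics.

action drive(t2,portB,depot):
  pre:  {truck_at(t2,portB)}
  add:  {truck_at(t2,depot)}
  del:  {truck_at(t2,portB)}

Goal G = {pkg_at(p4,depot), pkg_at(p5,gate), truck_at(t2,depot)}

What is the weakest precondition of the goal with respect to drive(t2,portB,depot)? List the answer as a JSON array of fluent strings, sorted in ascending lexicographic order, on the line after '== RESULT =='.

Compute (G \ add) ∪ pre:
  G ∩ del = {}  (empty — regression defined)
  G \ add = {pkg_at(p4,depot), pkg_at(p5,gate), truck_at(t2,depot)} \ {truck_at(t2,depot)} = {pkg_at(p4,depot), pkg_at(p5,gate)}
  ∪ pre   = {pkg_at(p4,depot), pkg_at(p5,gate)} ∪ {truck_at(t2,portB)}
          = {pkg_at(p4,depot), pkg_at(p5,gate), truck_at(t2,portB)}

== RESULT ==
["pkg_at(p4,depot)", "pkg_at(p5,gate)", "truck_at(t2,portB)"]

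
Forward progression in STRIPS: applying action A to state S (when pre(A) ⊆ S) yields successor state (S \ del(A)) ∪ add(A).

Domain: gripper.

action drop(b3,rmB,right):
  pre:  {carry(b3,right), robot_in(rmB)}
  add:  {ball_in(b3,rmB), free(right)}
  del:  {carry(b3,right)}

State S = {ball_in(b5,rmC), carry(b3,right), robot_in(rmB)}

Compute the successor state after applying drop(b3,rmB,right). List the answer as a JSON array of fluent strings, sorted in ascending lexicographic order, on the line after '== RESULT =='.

Progress:
  pre ⊆ S: {carry(b3,right), robot_in(rmB)} ⊆ S  — applicable
  S \ del = {ball_in(b5,rmC), robot_in(rmB)}
  ∪ add   = {ball_in(b3,rmB), ball_in(b5,rmC), free(right), robot_in(rmB)}

== RESULT ==
["ball_in(b3,rmB)", "ball_in(b5,rmC)", "free(right)", "robot_in(rmB)"]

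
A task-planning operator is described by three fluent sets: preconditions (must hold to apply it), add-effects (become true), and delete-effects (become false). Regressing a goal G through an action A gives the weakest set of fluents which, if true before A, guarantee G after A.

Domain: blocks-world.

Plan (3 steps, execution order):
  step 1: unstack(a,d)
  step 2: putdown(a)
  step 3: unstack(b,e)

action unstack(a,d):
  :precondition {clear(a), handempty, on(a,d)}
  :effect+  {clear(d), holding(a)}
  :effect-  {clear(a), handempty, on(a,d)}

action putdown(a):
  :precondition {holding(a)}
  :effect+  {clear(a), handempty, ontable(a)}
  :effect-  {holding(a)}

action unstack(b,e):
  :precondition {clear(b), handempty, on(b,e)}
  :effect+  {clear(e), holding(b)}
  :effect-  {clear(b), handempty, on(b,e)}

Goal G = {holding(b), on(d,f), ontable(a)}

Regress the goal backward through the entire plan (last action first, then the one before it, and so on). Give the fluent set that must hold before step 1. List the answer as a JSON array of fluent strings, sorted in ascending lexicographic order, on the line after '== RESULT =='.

Regress step by step:
  through step 3 (unstack(b,e)): drop {holding(b)}, keep {on(d,f), ontable(a)}, require {clear(b), handempty, on(b,e)}
    → {clear(b), handempty, on(b,e), on(d,f), ontable(a)}
  through step 2 (putdown(a)): drop {handempty, ontable(a)}, keep {clear(b), on(b,e), on(d,f)}, require {holding(a)}
    → {clear(b), holding(a), on(b,e), on(d,f)}
  through step 1 (unstack(a,d)): drop {holding(a)}, keep {clear(b), on(b,e), on(d,f)}, require {clear(a), handempty, on(a,d)}
    → {clear(a), clear(b), handempty, on(a,d), on(b,e), on(d,f)}

== RESULT ==
["clear(a)", "clear(b)", "handempty", "on(a,d)", "on(b,e)", "on(d,f)"]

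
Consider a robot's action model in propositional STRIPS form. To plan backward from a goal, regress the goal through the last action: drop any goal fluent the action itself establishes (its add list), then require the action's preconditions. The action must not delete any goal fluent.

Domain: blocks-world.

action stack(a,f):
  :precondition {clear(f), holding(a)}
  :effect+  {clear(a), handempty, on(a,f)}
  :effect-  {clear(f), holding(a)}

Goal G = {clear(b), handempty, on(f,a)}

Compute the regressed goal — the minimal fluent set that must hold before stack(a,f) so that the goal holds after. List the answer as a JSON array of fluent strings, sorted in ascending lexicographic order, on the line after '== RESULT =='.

Compute (G \ add) ∪ pre:
  G ∩ del = {}  (empty — regression defined)
  G \ add = {clear(b), handempty, on(f,a)} \ {clear(a), handempty, on(a,f)} = {clear(b), on(f,a)}
  ∪ pre   = {clear(b), on(f,a)} ∪ {clear(f), holding(a)}
          = {clear(b), clear(f), holding(a), on(f,a)}

== RESULT ==
["clear(b)", "clear(f)", "holding(a)", "on(f,a)"]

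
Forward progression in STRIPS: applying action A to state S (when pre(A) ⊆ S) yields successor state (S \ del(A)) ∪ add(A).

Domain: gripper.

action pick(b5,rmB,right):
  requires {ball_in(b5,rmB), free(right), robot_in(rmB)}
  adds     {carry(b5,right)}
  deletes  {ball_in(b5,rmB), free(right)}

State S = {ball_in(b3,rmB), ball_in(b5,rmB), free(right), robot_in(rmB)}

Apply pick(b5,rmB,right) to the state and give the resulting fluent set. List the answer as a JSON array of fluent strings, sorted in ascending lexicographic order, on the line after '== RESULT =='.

Compute (S \ del) ∪ add:
  pre ⊆ S: {ball_in(b5,rmB), free(right), robot_in(rmB)} ⊆ S  — applicable
  S \ del = {ball_in(b3,rmB), robot_in(rmB)}
  ∪ add   = {ball_in(b3,rmB), carry(b5,right), robot_in(rmB)}

== RESULT ==
["ball_in(b3,rmB)", "carry(b5,right)", "robot_in(rmB)"]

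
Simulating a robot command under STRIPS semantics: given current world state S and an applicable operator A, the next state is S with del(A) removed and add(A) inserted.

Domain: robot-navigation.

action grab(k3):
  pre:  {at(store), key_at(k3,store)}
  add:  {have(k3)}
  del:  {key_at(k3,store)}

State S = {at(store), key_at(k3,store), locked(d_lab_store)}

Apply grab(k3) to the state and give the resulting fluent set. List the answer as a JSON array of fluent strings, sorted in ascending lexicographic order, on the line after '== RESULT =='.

Compute (S \ del) ∪ add:
  pre ⊆ S: {at(store), key_at(k3,store)} ⊆ S  — applicable
  S \ del = {at(store), locked(d_lab_store)}
  ∪ add   = {at(store), have(k3), locked(d_lab_store)}

== RESULT ==
["at(store)", "have(k3)", "locked(d_lab_store)"]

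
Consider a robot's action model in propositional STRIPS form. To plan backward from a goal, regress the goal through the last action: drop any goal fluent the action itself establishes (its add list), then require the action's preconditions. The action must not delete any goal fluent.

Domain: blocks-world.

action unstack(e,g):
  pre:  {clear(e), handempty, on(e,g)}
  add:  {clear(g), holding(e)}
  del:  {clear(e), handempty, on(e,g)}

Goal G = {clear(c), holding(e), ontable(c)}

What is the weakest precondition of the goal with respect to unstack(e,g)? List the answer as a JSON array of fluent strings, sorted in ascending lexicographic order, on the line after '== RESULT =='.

Compute (G \ add) ∪ pre:
  G ∩ del = {}  (empty — regression defined)
  G \ add = {clear(c), holding(e), ontable(c)} \ {clear(g), holding(e)} = {clear(c), ontable(c)}
  ∪ pre   = {clear(c), ontable(c)} ∪ {clear(e), handempty, on(e,g)}
          = {clear(c), clear(e), handempty, on(e,g), ontable(c)}

== RESULT ==
["clear(c)", "clear(e)", "handempty", "on(e,g)", "ontable(c)"]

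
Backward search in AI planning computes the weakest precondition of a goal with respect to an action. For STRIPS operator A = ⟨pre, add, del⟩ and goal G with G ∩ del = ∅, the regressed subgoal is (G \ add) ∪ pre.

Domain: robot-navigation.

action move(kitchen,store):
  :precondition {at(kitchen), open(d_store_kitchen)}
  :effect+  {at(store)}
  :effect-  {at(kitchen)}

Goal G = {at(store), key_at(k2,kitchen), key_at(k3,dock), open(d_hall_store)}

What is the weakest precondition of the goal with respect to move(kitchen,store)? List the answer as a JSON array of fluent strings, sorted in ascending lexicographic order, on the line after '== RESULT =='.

Compute (G \ add) ∪ pre:
  G ∩ del = {}  (empty — regression defined)
  G \ add = {at(store), key_at(k2,kitchen), key_at(k3,dock), open(d_hall_store)} \ {at(store)} = {key_at(k2,kitchen), key_at(k3,dock), open(d_hall_store)}
  ∪ pre   = {key_at(k2,kitchen), key_at(k3,dock), open(d_hall_store)} ∪ {at(kitchen), open(d_store_kitchen)}
          = {at(kitchen), key_at(k2,kitchen), key_at(k3,dock), open(d_hall_store), open(d_store_kitchen)}

== RESULT ==
["at(kitchen)", "key_at(k2,kitchen)", "key_at(k3,dock)", "open(d_hall_store)", "open(d_store_kitchen)"]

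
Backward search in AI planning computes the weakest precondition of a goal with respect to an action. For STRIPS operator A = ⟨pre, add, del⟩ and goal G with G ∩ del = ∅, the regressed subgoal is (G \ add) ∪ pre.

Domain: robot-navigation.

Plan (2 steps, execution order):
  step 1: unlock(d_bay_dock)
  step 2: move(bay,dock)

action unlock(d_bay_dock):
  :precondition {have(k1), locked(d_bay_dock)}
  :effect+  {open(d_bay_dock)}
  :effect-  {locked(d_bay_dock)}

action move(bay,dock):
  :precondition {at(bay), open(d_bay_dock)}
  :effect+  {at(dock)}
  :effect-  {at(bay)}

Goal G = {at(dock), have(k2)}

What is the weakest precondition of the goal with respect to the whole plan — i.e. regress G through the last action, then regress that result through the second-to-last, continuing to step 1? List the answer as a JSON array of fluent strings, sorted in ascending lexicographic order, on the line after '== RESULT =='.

Regress step by step:
  through step 2 (move(bay,dock)): drop {at(dock)}, keep {have(k2)}, require {at(bay), open(d_bay_dock)}
    → {at(bay), have(k2), open(d_bay_dock)}
  through step 1 (unlock(d_bay_dock)): drop {open(d_bay_dock)}, keep {at(bay), have(k2)}, require {have(k1), locked(d_bay_dock)}
    → {at(bay), have(k1), have(k2), locked(d_bay_dock)}

== RESULT ==
["at(bay)", "have(k1)", "have(k2)", "locked(d_bay_dock)"]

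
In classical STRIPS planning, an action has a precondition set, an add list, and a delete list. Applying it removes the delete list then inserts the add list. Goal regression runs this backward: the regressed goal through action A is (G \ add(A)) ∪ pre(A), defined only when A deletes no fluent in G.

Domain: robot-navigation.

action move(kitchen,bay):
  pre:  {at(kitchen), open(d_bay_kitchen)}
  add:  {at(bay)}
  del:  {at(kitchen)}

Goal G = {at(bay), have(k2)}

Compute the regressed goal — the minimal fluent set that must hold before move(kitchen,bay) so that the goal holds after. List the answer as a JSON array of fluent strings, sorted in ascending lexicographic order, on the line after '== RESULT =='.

Compute (G \ add) ∪ pre:
  G ∩ del = {}  (empty — regression defined)
  G \ add = {at(bay), have(k2)} \ {at(bay)} = {have(k2)}
  ∪ pre   = {have(k2)} ∪ {at(kitchen), open(d_bay_kitchen)}
          = {at(kitchen), have(k2), open(d_bay_kitchen)}

== RESULT ==
["at(kitchen)", "have(k2)", "open(d_bay_kitchen)"]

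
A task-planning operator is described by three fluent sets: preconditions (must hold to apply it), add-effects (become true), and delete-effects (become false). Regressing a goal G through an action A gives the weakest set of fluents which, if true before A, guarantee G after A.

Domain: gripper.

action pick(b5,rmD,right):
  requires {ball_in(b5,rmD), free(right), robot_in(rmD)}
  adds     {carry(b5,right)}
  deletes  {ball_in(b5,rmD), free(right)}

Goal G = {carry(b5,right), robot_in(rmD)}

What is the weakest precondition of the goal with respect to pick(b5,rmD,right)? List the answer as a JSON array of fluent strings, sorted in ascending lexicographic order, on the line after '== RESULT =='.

Regress:
  G ∩ del = {}  (empty — regression defined)
  G \ add = {carry(b5,right), robot_in(rmD)} \ {carry(b5,right)} = {robot_in(rmD)}
  ∪ pre   = {robot_in(rmD)} ∪ {ball_in(b5,rmD), free(right), robot_in(rmD)}
          = {ball_in(b5,rmD), free(right), robot_in(rmD)}

== RESULT ==
["ball_in(b5,rmD)", "free(right)", "robot_in(rmD)"]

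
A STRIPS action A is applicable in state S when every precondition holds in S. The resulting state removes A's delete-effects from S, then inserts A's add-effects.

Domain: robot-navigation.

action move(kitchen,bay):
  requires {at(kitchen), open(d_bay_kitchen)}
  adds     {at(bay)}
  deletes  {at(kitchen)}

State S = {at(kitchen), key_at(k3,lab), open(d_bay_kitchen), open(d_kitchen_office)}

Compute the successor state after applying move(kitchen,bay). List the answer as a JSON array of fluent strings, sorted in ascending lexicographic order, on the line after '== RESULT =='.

Progress:
  pre ⊆ S: {at(kitchen), open(d_bay_kitchen)} ⊆ S  — applicable
  S \ del = {key_at(k3,lab), open(d_bay_kitchen), open(d_kitchen_office)}
  ∪ add   = {at(bay), key_at(k3,lab), open(d_bay_kitchen), open(d_kitchen_office)}

== RESULT ==
["at(bay)", "key_at(k3,lab)", "open(d_bay_kitchen)", "open(d_kitchen_office)"]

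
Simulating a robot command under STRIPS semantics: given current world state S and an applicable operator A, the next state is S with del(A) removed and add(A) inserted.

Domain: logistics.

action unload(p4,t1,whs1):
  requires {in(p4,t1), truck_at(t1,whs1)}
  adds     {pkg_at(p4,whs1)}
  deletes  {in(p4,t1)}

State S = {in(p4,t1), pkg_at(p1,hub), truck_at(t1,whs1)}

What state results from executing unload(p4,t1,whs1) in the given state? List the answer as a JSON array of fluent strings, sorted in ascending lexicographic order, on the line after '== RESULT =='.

Compute (S \ del) ∪ add:
  pre ⊆ S: {in(p4,t1), truck_at(t1,whs1)} ⊆ S  — applicable
  S \ del = {pkg_at(p1,hub), truck_at(t1,whs1)}
  ∪ add   = {pkg_at(p1,hub), pkg_at(p4,whs1), truck_at(t1,whs1)}

== RESULT ==
["pkg_at(p1,hub)", "pkg_at(p4,whs1)", "truck_at(t1,whs1)"]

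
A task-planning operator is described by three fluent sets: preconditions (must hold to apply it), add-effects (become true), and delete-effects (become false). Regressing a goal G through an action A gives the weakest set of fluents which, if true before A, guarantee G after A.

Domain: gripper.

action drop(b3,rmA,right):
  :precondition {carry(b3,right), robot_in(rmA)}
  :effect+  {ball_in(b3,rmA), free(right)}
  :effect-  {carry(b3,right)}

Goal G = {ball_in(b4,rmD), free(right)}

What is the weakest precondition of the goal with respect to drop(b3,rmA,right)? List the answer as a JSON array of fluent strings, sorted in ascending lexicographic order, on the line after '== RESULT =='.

Regress:
  G ∩ del = {}  (empty — regression defined)
  G \ add = {ball_in(b4,rmD), free(right)} \ {ball_in(b3,rmA), free(right)} = {ball_in(b4,rmD)}
  ∪ pre   = {ball_in(b4,rmD)} ∪ {carry(b3,right), robot_in(rmA)}
          = {ball_in(b4,rmD), carry(b3,right), robot_in(rmA)}

== RESULT ==
["ball_in(b4,rmD)", "carry(b3,right)", "robot_in(rmA)"]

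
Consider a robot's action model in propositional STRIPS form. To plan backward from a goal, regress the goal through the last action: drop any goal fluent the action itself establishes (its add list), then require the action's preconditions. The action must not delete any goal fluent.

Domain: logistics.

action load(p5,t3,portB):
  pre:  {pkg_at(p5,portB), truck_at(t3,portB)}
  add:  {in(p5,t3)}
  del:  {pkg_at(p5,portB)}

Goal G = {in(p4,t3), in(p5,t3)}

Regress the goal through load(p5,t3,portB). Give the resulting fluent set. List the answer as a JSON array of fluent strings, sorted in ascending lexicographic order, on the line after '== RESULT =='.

Compute (G \ add) ∪ pre:
  G ∩ del = {}  (empty — regression defined)
  G \ add = {in(p4,t3), in(p5,t3)} \ {in(p5,t3)} = {in(p4,t3)}
  ∪ pre   = {in(p4,t3)} ∪ {pkg_at(p5,portB), truck_at(t3,portB)}
          = {in(p4,t3), pkg_at(p5,portB), truck_at(t3,portB)}

== RESULT ==
["in(p4,t3)", "pkg_at(p5,portB)", "truck_at(t3,portB)"]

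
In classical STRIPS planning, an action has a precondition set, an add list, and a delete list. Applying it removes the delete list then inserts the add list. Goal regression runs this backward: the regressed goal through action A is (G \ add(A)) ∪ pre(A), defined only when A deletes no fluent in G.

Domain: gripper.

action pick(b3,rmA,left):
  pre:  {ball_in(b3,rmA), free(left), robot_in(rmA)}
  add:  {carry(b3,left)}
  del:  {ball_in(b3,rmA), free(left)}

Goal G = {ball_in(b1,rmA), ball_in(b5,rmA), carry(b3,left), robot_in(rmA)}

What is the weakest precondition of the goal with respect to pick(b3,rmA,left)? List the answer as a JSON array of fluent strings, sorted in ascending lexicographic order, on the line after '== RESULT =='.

Compute (G \ add) ∪ pre:
  G ∩ del = {}  (empty — regression defined)
  G \ add = {ball_in(b1,rmA), ball_in(b5,rmA), carry(b3,left), robot_in(rmA)} \ {carry(b3,left)} = {ball_in(b1,rmA), ball_in(b5,rmA), robot_in(rmA)}
  ∪ pre   = {ball_in(b1,rmA), ball_in(b5,rmA), robot_in(rmA)} ∪ {ball_in(b3,rmA), free(left), robot_in(rmA)}
          = {ball_in(b1,rmA), ball_in(b3,rmA), ball_in(b5,rmA), free(left), robot_in(rmA)}

== RESULT ==
["ball_in(b1,rmA)", "ball_in(b3,rmA)", "ball_in(b5,rmA)", "free(left)", "robot_in(rmA)"]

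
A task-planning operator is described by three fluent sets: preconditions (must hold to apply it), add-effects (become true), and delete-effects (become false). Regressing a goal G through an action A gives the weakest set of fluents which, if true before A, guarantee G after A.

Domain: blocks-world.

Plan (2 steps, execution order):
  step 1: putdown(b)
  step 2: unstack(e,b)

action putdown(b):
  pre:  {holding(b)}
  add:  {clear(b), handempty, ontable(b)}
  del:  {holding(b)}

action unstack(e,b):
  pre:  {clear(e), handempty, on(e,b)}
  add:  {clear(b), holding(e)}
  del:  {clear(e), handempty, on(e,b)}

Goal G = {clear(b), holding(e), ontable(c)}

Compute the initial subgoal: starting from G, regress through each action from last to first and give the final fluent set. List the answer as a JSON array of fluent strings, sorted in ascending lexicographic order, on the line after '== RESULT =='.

Work backward from the goal:
  through step 2 (unstack(e,b)): drop {clear(b), holding(e)}, keep {ontable(c)}, require {clear(e), handempty, on(e,b)}
    → {clear(e), handempty, on(e,b), ontable(c)}
  through step 1 (putdown(b)): drop {handempty}, keep {clear(e), on(e,b), ontable(c)}, require {holding(b)}
    → {clear(e), holding(b), on(e,b), ontable(c)}

== RESULT ==
["clear(e)", "holding(b)", "on(e,b)", "ontable(c)"]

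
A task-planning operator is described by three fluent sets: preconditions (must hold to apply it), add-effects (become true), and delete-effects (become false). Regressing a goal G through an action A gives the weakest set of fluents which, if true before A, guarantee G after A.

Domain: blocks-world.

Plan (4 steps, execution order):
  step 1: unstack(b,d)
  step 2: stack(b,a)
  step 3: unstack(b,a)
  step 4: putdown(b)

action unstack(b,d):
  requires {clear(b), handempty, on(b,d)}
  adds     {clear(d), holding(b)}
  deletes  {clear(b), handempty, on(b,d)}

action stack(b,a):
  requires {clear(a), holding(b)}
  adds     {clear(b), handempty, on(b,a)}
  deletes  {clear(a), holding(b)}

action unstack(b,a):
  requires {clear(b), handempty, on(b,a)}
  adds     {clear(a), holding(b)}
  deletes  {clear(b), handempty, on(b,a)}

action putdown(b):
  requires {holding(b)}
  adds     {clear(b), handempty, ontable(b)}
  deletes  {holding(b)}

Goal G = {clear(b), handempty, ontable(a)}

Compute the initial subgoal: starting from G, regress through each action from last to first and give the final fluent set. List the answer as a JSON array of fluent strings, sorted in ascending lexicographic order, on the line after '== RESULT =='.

Work backward from the goal:
  through step 4 (putdown(b)): drop {clear(b), handempty}, keep {ontable(a)}, require {holding(b)}
    → {holding(b), ontable(a)}
  through step 3 (unstack(b,a)): drop {holding(b)}, keep {ontable(a)}, require {clear(b), handempty, on(b,a)}
    → {clear(b), handempty, on(b,a), ontable(a)}
  through step 2 (stack(b,a)): drop {clear(b), handempty, on(b,a)}, keep {ontable(a)}, require {clear(a), holding(b)}
    → {clear(a), holding(b), ontable(a)}
  through step 1 (unstack(b,d)): drop {holding(b)}, keep {clear(a), ontable(a)}, require {clear(b), handempty, on(b,d)}
    → {clear(a), clear(b), handempty, on(b,d), ontable(a)}

== RESULT ==
["clear(a)", "clear(b)", "handempty", "on(b,d)", "ontable(a)"]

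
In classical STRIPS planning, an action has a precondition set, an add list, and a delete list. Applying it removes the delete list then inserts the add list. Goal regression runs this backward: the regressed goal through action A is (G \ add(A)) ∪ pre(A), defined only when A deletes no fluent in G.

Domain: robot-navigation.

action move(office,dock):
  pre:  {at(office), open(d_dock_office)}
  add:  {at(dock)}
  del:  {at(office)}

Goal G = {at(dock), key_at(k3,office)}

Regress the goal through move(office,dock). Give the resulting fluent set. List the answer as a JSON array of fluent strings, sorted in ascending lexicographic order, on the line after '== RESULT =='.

Compute (G \ add) ∪ pre:
  G ∩ del = {}  (empty — regression defined)
  G \ add = {at(dock), key_at(k3,office)} \ {at(dock)} = {key_at(k3,office)}
  ∪ pre   = {key_at(k3,office)} ∪ {at(office), open(d_dock_office)}
          = {at(office), key_at(k3,office), open(d_dock_office)}

== RESULT ==
["at(office)", "key_at(k3,office)", "open(d_dock_office)"]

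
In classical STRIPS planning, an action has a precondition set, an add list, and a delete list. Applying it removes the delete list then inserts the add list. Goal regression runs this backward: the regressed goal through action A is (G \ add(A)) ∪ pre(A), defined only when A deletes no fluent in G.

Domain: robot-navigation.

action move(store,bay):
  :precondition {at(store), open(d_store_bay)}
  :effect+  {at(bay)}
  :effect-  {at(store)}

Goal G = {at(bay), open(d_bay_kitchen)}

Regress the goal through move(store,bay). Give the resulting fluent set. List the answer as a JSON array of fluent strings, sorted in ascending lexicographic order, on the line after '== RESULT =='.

Compute (G \ add) ∪ pre:
  G ∩ del = {}  (empty — regression defined)
  G \ add = {at(bay), open(d_bay_kitchen)} \ {at(bay)} = {open(d_bay_kitchen)}
  ∪ pre   = {open(d_bay_kitchen)} ∪ {at(store), open(d_store_bay)}
          = {at(store), open(d_bay_kitchen), open(d_store_bay)}

== RESULT ==
["at(store)", "open(d_bay_kitchen)", "open(d_store_bay)"]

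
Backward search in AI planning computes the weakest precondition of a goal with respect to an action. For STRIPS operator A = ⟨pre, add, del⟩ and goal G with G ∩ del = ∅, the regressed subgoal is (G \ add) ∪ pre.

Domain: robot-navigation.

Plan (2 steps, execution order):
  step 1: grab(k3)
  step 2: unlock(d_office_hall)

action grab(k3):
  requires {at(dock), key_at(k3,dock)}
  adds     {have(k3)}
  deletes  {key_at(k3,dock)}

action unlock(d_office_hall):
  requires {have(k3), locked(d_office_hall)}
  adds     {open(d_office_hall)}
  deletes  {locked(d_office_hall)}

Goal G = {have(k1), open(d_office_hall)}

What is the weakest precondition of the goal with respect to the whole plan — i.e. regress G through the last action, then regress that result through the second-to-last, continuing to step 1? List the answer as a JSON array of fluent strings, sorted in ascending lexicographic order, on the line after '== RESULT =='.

Work backward from the goal:
  through step 2 (unlock(d_office_hall)): drop {open(d_office_hall)}, keep {have(k1)}, require {have(k3), locked(d_office_hall)}
    → {have(k1), have(k3), locked(d_office_hall)}
  through step 1 (grab(k3)): drop {have(k3)}, keep {have(k1), locked(d_office_hall)}, require {at(dock), key_at(k3,dock)}
    → {at(dock), have(k1), key_at(k3,dock), locked(d_office_hall)}

== RESULT ==
["at(dock)", "have(k1)", "key_at(k3,dock)", "locked(d_office_hall)"]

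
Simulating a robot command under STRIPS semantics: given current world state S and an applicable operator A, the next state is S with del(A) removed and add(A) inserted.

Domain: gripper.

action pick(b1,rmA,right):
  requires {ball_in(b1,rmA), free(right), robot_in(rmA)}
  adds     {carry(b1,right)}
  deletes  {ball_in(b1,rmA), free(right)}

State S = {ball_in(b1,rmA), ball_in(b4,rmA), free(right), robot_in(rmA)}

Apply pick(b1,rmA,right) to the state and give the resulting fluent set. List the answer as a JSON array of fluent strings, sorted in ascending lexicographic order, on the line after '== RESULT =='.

Compute (S \ del) ∪ add:
  pre ⊆ S: {ball_in(b1,rmA), free(right), robot_in(rmA)} ⊆ S  — applicable
  S \ del = {ball_in(b4,rmA), robot_in(rmA)}
  ∪ add   = {ball_in(b4,rmA), carry(b1,right), robot_in(rmA)}

== RESULT ==
["ball_in(b4,rmA)", "carry(b1,right)", "robot_in(rmA)"]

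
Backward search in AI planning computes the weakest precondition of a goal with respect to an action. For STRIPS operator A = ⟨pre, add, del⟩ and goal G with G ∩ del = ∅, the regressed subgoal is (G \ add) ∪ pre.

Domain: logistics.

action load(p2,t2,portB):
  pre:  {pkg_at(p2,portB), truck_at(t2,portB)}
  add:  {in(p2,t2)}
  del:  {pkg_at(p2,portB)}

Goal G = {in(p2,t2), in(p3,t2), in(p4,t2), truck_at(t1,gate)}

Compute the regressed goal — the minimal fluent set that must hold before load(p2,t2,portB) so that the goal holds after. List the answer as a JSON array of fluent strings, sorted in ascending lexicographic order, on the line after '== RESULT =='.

Regress:
  G ∩ del = {}  (empty — regression defined)
  G \ add = {in(p2,t2), in(p3,t2), in(p4,t2), truck_at(t1,gate)} \ {in(p2,t2)} = {in(p3,t2), in(p4,t2), truck_at(t1,gate)}
  ∪ pre   = {in(p3,t2), in(p4,t2), truck_at(t1,gate)} ∪ {pkg_at(p2,portB), truck_at(t2,portB)}
          = {in(p3,t2), in(p4,t2), pkg_at(p2,portB), truck_at(t1,gate), truck_at(t2,portB)}

== RESULT ==
["in(p3,t2)", "in(p4,t2)", "pkg_at(p2,portB)", "truck_at(t1,gate)", "truck_at(t2,portB)"]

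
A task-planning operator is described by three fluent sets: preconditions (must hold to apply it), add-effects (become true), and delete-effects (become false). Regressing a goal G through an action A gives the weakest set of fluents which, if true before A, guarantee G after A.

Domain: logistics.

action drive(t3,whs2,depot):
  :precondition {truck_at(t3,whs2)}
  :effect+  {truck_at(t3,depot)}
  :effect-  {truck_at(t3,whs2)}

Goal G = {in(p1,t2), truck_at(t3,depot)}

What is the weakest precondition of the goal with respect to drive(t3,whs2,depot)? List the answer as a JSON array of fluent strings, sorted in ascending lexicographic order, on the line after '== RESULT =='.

Regress:
  G ∩ del = {}  (empty — regression defined)
  G \ add = {in(p1,t2), truck_at(t3,depot)} \ {truck_at(t3,depot)} = {in(p1,t2)}
  ∪ pre   = {in(p1,t2)} ∪ {truck_at(t3,whs2)}
          = {in(p1,t2), truck_at(t3,whs2)}

== RESULT ==
["in(p1,t2)", "truck_at(t3,whs2)"]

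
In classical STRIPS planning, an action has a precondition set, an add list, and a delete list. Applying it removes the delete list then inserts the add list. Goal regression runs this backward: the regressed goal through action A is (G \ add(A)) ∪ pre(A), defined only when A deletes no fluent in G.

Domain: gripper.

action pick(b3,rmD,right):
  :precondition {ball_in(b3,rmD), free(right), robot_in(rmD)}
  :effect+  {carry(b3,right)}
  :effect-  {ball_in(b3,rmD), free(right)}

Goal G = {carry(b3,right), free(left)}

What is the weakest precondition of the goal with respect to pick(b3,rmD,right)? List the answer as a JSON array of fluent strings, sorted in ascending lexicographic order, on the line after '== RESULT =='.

Regress:
  G ∩ del = {}  (empty — regression defined)
  G \ add = {carry(b3,right), free(left)} \ {carry(b3,right)} = {free(left)}
  ∪ pre   = {free(left)} ∪ {ball_in(b3,rmD), free(right), robot_in(rmD)}
          = {ball_in(b3,rmD), free(left), free(right), robot_in(rmD)}

== RESULT ==
["ball_in(b3,rmD)", "free(left)", "free(right)", "robot_in(rmD)"]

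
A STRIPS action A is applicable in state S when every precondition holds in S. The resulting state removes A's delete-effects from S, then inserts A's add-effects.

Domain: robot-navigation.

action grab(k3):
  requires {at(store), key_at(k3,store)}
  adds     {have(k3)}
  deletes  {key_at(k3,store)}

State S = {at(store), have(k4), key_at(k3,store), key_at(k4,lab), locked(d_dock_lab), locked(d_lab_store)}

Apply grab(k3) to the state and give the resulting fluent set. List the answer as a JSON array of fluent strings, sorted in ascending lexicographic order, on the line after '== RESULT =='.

Compute (S \ del) ∪ add:
  pre ⊆ S: {at(store), key_at(k3,store)} ⊆ S  — applicable
  S \ del = {at(store), have(k4), key_at(k4,lab), locked(d_dock_lab), locked(d_lab_store)}
  ∪ add   = {at(store), have(k3), have(k4), key_at(k4,lab), locked(d_dock_lab), locked(d_lab_store)}

== RESULT ==
["at(store)", "have(k3)", "have(k4)", "key_at(k4,lab)", "locked(d_dock_lab)", "locked(d_lab_store)"]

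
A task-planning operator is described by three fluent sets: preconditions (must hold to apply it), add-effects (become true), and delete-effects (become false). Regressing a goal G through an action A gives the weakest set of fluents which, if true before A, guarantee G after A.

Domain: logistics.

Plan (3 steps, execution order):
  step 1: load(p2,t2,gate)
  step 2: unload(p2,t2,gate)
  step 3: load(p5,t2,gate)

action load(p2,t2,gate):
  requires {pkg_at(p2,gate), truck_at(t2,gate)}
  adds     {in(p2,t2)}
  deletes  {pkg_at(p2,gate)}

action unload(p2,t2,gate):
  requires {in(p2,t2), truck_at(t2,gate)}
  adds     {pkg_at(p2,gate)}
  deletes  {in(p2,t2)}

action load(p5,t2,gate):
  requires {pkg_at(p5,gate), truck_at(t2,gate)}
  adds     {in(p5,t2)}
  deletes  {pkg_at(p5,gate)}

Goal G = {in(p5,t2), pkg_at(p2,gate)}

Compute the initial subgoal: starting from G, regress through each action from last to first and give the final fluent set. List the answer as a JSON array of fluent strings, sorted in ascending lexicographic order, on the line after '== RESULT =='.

Regress step by step:
  through step 3 (load(p5,t2,gate)): drop {in(p5,t2)}, keep {pkg_at(p2,gate)}, require {pkg_at(p5,gate), truck_at(t2,gate)}
    → {pkg_at(p2,gate), pkg_at(p5,gate), truck_at(t2,gate)}
  through step 2 (unload(p2,t2,gate)): drop {pkg_at(p2,gate)}, keep {pkg_at(p5,gate), truck_at(t2,gate)}, require {in(p2,t2), truck_at(t2,gate)}
    → {in(p2,t2), pkg_at(p5,gate), truck_at(t2,gate)}
  through step 1 (load(p2,t2,gate)): drop {in(p2,t2)}, keep {pkg_at(p5,gate), truck_at(t2,gate)}, require {pkg_at(p2,gate), truck_at(t2,gate)}
    → {pkg_at(p2,gate), pkg_at(p5,gate), truck_at(t2,gate)}

== RESULT ==
["pkg_at(p2,gate)", "pkg_at(p5,gate)", "truck_at(t2,gate)"]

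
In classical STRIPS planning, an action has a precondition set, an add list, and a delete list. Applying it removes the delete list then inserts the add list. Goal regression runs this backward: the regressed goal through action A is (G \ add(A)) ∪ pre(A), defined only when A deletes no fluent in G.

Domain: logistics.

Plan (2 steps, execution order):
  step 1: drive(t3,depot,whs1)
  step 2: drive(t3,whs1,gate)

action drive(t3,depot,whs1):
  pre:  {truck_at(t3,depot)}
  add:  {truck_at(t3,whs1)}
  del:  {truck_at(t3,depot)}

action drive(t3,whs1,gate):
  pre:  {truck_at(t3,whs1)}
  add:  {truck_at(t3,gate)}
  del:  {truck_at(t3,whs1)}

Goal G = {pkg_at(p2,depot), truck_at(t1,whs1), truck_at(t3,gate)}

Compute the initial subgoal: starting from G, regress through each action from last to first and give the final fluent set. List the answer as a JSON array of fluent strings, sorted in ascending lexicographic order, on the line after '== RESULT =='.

Work backward from the goal:
  through step 2 (drive(t3,whs1,gate)): drop {truck_at(t3,gate)}, keep {pkg_at(p2,depot), truck_at(t1,whs1)}, require {truck_at(t3,whs1)}
    → {pkg_at(p2,depot), truck_at(t1,whs1), truck_at(t3,whs1)}
  through step 1 (drive(t3,depot,whs1)): drop {truck_at(t3,whs1)}, keep {pkg_at(p2,depot), truck_at(t1,whs1)}, require {truck_at(t3,depot)}
    → {pkg_at(p2,depot), truck_at(t1,whs1), truck_at(t3,depot)}

== RESULT ==
["pkg_at(p2,depot)", "truck_at(t1,whs1)", "truck_at(t3,depot)"]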